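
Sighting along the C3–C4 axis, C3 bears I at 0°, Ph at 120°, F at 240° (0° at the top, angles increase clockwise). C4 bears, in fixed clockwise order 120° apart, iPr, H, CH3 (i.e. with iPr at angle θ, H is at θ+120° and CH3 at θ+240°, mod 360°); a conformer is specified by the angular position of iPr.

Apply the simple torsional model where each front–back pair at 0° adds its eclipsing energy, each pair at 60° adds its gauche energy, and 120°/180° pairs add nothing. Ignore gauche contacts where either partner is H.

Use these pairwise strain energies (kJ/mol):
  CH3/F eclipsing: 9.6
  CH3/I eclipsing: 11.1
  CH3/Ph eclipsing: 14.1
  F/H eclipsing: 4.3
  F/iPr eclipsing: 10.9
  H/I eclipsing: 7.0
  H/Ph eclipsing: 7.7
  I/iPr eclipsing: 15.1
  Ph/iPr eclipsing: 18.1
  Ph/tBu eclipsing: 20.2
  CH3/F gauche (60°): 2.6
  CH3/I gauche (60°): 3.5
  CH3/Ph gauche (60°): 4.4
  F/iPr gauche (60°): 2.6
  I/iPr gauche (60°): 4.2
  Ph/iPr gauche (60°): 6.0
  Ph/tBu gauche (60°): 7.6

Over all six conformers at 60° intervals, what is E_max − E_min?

19.7 kJ/mol

iPr at 0° (eclipsed): I(0°)/iPr(0°) eclipsed 15.1; Ph(120°)/H(120°) eclipsed 7.7; F(240°)/CH3(240°) eclipsed 9.6 → 32.4 kJ/mol.
iPr at 60° (staggered): I(0°)/iPr(60°) gauche 4.2; I(0°)/CH3(300°) gauche 3.5; Ph(120°)/iPr(60°) gauche 6.0; F(240°)/CH3(300°) gauche 2.6 → 16.3 kJ/mol.
iPr at 120° (eclipsed): I(0°)/CH3(0°) eclipsed 11.1; Ph(120°)/iPr(120°) eclipsed 18.1; F(240°)/H(240°) eclipsed 4.3 → 33.5 kJ/mol.
iPr at 180° (staggered): I(0°)/CH3(60°) gauche 3.5; Ph(120°)/iPr(180°) gauche 6.0; Ph(120°)/CH3(60°) gauche 4.4; F(240°)/iPr(180°) gauche 2.6 → 16.5 kJ/mol.
iPr at 240° (eclipsed): I(0°)/H(0°) eclipsed 7.0; Ph(120°)/CH3(120°) eclipsed 14.1; F(240°)/iPr(240°) eclipsed 10.9 → 32.0 kJ/mol.
iPr at 300° (staggered): I(0°)/iPr(300°) gauche 4.2; Ph(120°)/CH3(180°) gauche 4.4; F(240°)/iPr(300°) gauche 2.6; F(240°)/CH3(180°) gauche 2.6 → 13.8 kJ/mol.
Max at 120° (33.5 kJ/mol), min at 300° (13.8 kJ/mol); barrier = 19.7 kJ/mol.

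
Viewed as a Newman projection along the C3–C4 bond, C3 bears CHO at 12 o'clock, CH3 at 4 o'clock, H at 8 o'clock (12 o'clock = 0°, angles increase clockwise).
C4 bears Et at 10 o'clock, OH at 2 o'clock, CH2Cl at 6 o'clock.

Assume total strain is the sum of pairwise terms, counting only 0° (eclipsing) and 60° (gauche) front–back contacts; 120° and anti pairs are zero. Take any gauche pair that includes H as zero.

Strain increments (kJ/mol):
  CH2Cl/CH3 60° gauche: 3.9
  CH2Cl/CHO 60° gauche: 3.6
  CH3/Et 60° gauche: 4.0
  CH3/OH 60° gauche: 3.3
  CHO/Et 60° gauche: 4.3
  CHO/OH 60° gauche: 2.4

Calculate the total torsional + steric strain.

This conformer (staggered): CHO–Et gauche, CHO–OH gauche, CH3–OH gauche, CH3–CH2Cl gauche; 4.3 + 2.4 + 3.3 + 3.9 = 13.9 kJ/mol.

13.9 kJ/mol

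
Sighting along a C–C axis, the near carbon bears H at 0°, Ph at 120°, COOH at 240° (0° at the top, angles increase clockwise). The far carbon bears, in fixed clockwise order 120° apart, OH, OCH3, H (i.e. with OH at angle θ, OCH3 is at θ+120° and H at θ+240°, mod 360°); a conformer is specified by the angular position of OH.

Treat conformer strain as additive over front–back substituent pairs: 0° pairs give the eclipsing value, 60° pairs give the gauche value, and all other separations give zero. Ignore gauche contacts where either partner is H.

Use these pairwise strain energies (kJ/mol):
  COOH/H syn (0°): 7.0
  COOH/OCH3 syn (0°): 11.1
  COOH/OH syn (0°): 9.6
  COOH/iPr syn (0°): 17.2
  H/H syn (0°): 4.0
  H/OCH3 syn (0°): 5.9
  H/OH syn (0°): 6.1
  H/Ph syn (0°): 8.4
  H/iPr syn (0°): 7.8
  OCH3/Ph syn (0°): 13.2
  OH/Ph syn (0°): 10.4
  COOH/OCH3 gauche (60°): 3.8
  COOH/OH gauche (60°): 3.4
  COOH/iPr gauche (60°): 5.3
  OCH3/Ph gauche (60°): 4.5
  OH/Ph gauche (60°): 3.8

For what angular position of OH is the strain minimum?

300°

OH at 0° (eclipsed): H(0°)/OH(0°) eclipsed 6.1; Ph(120°)/OCH3(120°) eclipsed 13.2; COOH(240°)/H(240°) eclipsed 7.0 → 26.3 kJ/mol.
OH at 60° (staggered): Ph(120°)/OH(60°) gauche 3.8; Ph(120°)/OCH3(180°) gauche 4.5; COOH(240°)/OCH3(180°) gauche 3.8 → 12.1 kJ/mol.
OH at 120° (eclipsed): H(0°)/H(0°) eclipsed 4.0; Ph(120°)/OH(120°) eclipsed 10.4; COOH(240°)/OCH3(240°) eclipsed 11.1 → 25.5 kJ/mol.
OH at 180° (staggered): Ph(120°)/OH(180°) gauche 3.8; COOH(240°)/OH(180°) gauche 3.4; COOH(240°)/OCH3(300°) gauche 3.8 → 11.0 kJ/mol.
OH at 240° (eclipsed): H(0°)/OCH3(0°) eclipsed 5.9; Ph(120°)/H(120°) eclipsed 8.4; COOH(240°)/OH(240°) eclipsed 9.6 → 23.9 kJ/mol.
OH at 300° (staggered): Ph(120°)/OCH3(60°) gauche 4.5; COOH(240°)/OH(300°) gauche 3.4 → 7.9 kJ/mol.
The minimum (7.9 kJ/mol) occurs with OH at 300°.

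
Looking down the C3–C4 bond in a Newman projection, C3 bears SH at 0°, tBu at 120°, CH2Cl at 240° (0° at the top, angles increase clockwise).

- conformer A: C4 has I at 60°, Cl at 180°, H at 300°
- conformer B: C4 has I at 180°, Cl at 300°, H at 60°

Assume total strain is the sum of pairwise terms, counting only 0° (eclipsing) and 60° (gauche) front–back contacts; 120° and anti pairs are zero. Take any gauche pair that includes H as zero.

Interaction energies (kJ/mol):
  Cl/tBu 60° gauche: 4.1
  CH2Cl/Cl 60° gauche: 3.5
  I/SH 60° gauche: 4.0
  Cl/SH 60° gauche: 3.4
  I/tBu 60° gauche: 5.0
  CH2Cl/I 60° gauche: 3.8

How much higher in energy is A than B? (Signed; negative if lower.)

+0.9 kJ/mol

A is staggered. SH at 0° is gauche with I at 60° (4.0); tBu at 120° is gauche with I at 60° (5.0); tBu at 120° is gauche with Cl at 180° (4.1); CH2Cl at 240° is gauche with Cl at 180° (3.5). Total 16.6 kJ/mol.
B is staggered. SH at 0° is gauche with Cl at 300° (3.4); tBu at 120° is gauche with I at 180° (5.0); CH2Cl at 240° is gauche with I at 180° (3.8); CH2Cl at 240° is gauche with Cl at 300° (3.5). Total 15.7 kJ/mol.
E(A) − E(B) = 16.6 − 15.7 = +0.9 kJ/mol.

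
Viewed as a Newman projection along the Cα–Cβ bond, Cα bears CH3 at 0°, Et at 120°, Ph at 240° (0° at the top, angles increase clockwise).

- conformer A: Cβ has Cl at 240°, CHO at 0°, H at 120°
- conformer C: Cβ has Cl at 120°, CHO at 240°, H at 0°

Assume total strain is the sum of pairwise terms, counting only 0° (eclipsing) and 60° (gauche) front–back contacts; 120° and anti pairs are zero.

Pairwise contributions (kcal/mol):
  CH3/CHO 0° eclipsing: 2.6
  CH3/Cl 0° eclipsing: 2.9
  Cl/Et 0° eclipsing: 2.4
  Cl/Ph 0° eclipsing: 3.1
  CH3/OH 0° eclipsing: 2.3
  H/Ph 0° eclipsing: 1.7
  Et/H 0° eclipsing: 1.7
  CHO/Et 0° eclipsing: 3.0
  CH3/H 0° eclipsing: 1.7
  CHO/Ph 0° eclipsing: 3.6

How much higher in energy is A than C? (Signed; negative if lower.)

-0.3 kcal/mol

A (eclipsed): CH3–CHO eclipsed, Et–H eclipsed, Ph–Cl eclipsed; 2.6 + 1.7 + 3.1 = 7.4 kcal/mol.
C (eclipsed): CH3–H eclipsed, Et–Cl eclipsed, Ph–CHO eclipsed; 1.7 + 2.4 + 3.6 = 7.7 kcal/mol.
E(A) − E(C) = 7.4 − 7.7 = -0.3 kcal/mol.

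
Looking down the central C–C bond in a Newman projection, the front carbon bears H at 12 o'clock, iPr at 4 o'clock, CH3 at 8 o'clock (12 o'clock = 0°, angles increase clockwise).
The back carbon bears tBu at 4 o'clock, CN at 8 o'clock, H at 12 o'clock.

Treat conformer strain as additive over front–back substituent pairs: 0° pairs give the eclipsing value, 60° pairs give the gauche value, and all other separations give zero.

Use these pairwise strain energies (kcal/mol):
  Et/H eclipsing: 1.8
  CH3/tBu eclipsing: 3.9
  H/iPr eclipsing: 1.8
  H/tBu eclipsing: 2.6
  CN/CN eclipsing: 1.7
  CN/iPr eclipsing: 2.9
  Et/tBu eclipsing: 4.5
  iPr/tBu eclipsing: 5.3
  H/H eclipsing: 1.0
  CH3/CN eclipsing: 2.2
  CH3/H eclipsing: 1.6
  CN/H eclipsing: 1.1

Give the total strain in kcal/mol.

8.5 kcal/mol

This conformer is eclipsed. H at 0° is eclipsed with H at 0° (1.0); iPr at 120° is eclipsed with tBu at 120° (5.3); CH3 at 240° is eclipsed with CN at 240° (2.2). Total 8.5 kcal/mol.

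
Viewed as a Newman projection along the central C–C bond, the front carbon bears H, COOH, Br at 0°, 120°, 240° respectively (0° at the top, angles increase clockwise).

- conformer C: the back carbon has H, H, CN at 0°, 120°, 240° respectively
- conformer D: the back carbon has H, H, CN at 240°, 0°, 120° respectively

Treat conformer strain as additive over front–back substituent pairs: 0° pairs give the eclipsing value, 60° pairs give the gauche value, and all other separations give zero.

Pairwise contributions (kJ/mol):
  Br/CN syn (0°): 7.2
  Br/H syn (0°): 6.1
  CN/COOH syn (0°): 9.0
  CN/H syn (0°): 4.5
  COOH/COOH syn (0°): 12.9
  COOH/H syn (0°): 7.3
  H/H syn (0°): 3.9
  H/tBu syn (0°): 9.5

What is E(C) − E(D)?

C (eclipsed): H–H eclipsed, COOH–H eclipsed, Br–CN eclipsed; 3.9 + 7.3 + 7.2 = 18.4 kJ/mol.
D (eclipsed): H–H eclipsed, COOH–CN eclipsed, Br–H eclipsed; 3.9 + 9.0 + 6.1 = 19.0 kJ/mol.
E(C) − E(D) = 18.4 − 19.0 = -0.6 kJ/mol.

-0.6 kJ/mol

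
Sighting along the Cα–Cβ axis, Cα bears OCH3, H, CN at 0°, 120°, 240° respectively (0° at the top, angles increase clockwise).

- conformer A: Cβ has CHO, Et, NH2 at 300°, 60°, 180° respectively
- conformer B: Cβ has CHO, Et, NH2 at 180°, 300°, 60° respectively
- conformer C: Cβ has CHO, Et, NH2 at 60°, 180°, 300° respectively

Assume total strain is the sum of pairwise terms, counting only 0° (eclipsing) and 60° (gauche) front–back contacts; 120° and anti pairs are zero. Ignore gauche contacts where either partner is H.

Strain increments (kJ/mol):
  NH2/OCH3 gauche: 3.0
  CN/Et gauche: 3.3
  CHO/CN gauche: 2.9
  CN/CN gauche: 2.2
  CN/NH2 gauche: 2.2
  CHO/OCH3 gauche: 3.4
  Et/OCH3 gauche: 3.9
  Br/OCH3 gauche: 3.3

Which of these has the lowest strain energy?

A (staggered): OCH3(0°)/CHO(300°) gauche 3.4; OCH3(0°)/Et(60°) gauche 3.9; CN(240°)/CHO(300°) gauche 2.9; CN(240°)/NH2(180°) gauche 2.2 → 12.4 kJ/mol.
B (staggered): OCH3(0°)/Et(300°) gauche 3.9; OCH3(0°)/NH2(60°) gauche 3.0; CN(240°)/CHO(180°) gauche 2.9; CN(240°)/Et(300°) gauche 3.3 → 13.1 kJ/mol.
C (staggered): OCH3(0°)/CHO(60°) gauche 3.4; OCH3(0°)/NH2(300°) gauche 3.0; CN(240°)/Et(180°) gauche 3.3; CN(240°)/NH2(300°) gauche 2.2 → 11.9 kJ/mol.
C has the lowest total (11.9 kJ/mol).

C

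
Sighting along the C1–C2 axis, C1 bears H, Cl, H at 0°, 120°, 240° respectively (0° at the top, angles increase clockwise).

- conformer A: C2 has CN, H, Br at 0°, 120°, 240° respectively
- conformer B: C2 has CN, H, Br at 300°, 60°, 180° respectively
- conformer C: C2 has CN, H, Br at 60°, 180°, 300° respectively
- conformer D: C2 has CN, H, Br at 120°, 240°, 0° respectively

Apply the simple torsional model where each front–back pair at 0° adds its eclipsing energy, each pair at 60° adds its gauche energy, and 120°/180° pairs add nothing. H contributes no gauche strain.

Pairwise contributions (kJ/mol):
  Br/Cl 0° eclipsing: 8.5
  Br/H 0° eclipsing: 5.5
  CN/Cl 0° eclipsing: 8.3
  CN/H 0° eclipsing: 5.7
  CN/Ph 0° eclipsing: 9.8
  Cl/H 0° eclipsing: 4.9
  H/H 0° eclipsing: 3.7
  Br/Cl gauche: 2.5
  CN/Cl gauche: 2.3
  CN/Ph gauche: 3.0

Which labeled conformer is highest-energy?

A (eclipsed): H(0°)/CN(0°) eclipsed 5.7; Cl(120°)/H(120°) eclipsed 4.9; H(240°)/Br(240°) eclipsed 5.5 → 16.1 kJ/mol.
B (staggered): Cl(120°)/Br(180°) gauche 2.5 → 2.5 kJ/mol.
C (staggered): Cl(120°)/CN(60°) gauche 2.3 → 2.3 kJ/mol.
D (eclipsed): H(0°)/Br(0°) eclipsed 5.5; Cl(120°)/CN(120°) eclipsed 8.3; H(240°)/H(240°) eclipsed 3.7 → 17.5 kJ/mol.
D has the highest total (17.5 kJ/mol).

D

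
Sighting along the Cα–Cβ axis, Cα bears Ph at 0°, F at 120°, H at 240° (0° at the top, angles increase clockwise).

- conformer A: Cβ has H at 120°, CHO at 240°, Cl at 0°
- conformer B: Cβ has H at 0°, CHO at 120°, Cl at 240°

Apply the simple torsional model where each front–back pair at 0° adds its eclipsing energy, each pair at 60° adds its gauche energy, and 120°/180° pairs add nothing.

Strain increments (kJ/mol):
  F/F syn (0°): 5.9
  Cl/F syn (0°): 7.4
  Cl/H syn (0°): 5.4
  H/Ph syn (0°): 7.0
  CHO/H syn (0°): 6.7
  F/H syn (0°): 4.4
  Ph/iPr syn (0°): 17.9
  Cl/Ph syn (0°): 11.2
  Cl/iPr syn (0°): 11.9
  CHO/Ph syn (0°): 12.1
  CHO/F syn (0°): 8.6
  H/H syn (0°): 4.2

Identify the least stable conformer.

A (eclipsed): Ph–Cl eclipsed, F–H eclipsed, H–CHO eclipsed; 11.2 + 4.4 + 6.7 = 22.3 kJ/mol.
B (eclipsed): Ph–H eclipsed, F–CHO eclipsed, H–Cl eclipsed; 7.0 + 8.6 + 5.4 = 21.0 kJ/mol.
A has the highest total (22.3 kJ/mol).

A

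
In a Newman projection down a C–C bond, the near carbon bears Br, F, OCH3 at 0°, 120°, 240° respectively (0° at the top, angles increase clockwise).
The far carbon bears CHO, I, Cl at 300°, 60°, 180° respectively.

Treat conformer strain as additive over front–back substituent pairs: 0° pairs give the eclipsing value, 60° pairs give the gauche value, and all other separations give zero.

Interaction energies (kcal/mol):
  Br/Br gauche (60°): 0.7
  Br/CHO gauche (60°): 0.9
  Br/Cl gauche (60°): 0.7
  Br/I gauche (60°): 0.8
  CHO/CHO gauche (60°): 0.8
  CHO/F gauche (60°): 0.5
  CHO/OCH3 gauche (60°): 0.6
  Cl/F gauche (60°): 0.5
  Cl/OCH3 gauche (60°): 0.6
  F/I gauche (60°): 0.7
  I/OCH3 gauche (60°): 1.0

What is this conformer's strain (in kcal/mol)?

4.1 kcal/mol

This conformer (staggered): Br–CHO gauche, Br–I gauche, F–I gauche, F–Cl gauche, OCH3–CHO gauche, OCH3–Cl gauche; 0.9 + 0.8 + 0.7 + 0.5 + 0.6 + 0.6 = 4.1 kcal/mol.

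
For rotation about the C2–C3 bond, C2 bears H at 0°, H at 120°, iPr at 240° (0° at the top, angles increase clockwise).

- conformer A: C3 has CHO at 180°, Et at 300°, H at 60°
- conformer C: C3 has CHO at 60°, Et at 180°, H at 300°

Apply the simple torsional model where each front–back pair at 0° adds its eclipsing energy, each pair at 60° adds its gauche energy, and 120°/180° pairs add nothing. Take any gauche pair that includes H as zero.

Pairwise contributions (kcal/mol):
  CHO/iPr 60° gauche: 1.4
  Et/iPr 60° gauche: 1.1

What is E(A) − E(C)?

A (staggered): iPr–CHO gauche, iPr–Et gauche; 1.4 + 1.1 = 2.5 kcal/mol.
C (staggered): iPr–Et gauche; 1.1 = 1.1 kcal/mol.
E(A) − E(C) = 2.5 − 1.1 = +1.4 kcal/mol.

+1.4 kcal/mol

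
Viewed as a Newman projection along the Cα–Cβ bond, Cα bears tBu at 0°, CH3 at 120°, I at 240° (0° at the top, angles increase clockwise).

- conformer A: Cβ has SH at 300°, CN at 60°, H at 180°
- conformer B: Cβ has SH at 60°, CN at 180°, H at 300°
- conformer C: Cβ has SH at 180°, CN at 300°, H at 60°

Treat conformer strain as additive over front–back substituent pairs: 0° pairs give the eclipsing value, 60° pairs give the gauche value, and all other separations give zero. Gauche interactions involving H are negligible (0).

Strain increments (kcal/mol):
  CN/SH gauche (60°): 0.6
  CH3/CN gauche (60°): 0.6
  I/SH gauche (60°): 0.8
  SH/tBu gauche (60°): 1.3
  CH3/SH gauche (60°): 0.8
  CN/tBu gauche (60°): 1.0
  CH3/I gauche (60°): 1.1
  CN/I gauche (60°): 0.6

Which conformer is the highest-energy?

A

A (staggered): tBu–SH gauche, tBu–CN gauche, CH3–CN gauche, I–SH gauche; 1.3 + 1.0 + 0.6 + 0.8 = 3.7 kcal/mol.
B (staggered): tBu–SH gauche, CH3–SH gauche, CH3–CN gauche, I–CN gauche; 1.3 + 0.8 + 0.6 + 0.6 = 3.3 kcal/mol.
C (staggered): tBu–CN gauche, CH3–SH gauche, I–SH gauche, I–CN gauche; 1.0 + 0.8 + 0.8 + 0.6 = 3.2 kcal/mol.
A has the highest total (3.7 kcal/mol).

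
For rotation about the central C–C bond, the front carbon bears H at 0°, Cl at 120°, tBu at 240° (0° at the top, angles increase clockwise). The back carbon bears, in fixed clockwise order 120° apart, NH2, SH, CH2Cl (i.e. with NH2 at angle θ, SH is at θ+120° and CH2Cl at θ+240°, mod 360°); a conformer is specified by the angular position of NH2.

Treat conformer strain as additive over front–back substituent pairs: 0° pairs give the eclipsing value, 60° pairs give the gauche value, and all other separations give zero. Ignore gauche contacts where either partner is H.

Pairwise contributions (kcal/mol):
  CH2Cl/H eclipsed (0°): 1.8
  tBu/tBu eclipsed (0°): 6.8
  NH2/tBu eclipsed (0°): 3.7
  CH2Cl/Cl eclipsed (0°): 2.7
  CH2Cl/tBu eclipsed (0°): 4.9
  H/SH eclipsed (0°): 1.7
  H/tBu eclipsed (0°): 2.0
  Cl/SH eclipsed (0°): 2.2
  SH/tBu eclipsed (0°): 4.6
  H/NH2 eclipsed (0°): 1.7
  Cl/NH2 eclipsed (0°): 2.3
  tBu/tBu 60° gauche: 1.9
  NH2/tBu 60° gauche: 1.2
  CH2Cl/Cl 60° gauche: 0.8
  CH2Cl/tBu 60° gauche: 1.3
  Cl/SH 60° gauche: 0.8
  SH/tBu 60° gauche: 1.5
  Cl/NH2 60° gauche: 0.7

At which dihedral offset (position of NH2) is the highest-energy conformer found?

NH2 at 0° (eclipsed): H(0°)/NH2(0°) eclipsed 1.7; Cl(120°)/SH(120°) eclipsed 2.2; tBu(240°)/CH2Cl(240°) eclipsed 4.9 → 8.8 kcal/mol.
NH2 at 60° (staggered): Cl(120°)/NH2(60°) gauche 0.7; Cl(120°)/SH(180°) gauche 0.8; tBu(240°)/SH(180°) gauche 1.5; tBu(240°)/CH2Cl(300°) gauche 1.3 → 4.3 kcal/mol.
NH2 at 120° (eclipsed): H(0°)/CH2Cl(0°) eclipsed 1.8; Cl(120°)/NH2(120°) eclipsed 2.3; tBu(240°)/SH(240°) eclipsed 4.6 → 8.7 kcal/mol.
NH2 at 180° (staggered): Cl(120°)/NH2(180°) gauche 0.7; Cl(120°)/CH2Cl(60°) gauche 0.8; tBu(240°)/NH2(180°) gauche 1.2; tBu(240°)/SH(300°) gauche 1.5 → 4.2 kcal/mol.
NH2 at 240° (eclipsed): H(0°)/SH(0°) eclipsed 1.7; Cl(120°)/CH2Cl(120°) eclipsed 2.7; tBu(240°)/NH2(240°) eclipsed 3.7 → 8.1 kcal/mol.
NH2 at 300° (staggered): Cl(120°)/SH(60°) gauche 0.8; Cl(120°)/CH2Cl(180°) gauche 0.8; tBu(240°)/NH2(300°) gauche 1.2; tBu(240°)/CH2Cl(180°) gauche 1.3 → 4.1 kcal/mol.
The maximum (8.8 kcal/mol) occurs with NH2 at 0°.

0°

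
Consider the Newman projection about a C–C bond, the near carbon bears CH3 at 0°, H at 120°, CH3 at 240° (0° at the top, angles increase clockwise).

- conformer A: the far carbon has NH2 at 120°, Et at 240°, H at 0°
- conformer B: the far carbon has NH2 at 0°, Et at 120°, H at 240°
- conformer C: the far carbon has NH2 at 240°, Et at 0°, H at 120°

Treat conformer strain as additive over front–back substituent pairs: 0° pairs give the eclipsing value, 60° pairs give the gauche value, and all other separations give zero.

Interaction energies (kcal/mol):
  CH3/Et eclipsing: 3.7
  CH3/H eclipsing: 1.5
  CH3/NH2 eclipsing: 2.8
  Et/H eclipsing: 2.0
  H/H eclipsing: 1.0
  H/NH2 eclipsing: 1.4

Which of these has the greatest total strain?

A is eclipsed. CH3 at 0° is eclipsed with H at 0° (1.5); H at 120° is eclipsed with NH2 at 120° (1.4); CH3 at 240° is eclipsed with Et at 240° (3.7). Total 6.6 kcal/mol.
B is eclipsed. CH3 at 0° is eclipsed with NH2 at 0° (2.8); H at 120° is eclipsed with Et at 120° (2.0); CH3 at 240° is eclipsed with H at 240° (1.5). Total 6.3 kcal/mol.
C is eclipsed. CH3 at 0° is eclipsed with Et at 0° (3.7); H at 120° is eclipsed with H at 120° (1.0); CH3 at 240° is eclipsed with NH2 at 240° (2.8). Total 7.5 kcal/mol.
C has the highest total (7.5 kcal/mol).

C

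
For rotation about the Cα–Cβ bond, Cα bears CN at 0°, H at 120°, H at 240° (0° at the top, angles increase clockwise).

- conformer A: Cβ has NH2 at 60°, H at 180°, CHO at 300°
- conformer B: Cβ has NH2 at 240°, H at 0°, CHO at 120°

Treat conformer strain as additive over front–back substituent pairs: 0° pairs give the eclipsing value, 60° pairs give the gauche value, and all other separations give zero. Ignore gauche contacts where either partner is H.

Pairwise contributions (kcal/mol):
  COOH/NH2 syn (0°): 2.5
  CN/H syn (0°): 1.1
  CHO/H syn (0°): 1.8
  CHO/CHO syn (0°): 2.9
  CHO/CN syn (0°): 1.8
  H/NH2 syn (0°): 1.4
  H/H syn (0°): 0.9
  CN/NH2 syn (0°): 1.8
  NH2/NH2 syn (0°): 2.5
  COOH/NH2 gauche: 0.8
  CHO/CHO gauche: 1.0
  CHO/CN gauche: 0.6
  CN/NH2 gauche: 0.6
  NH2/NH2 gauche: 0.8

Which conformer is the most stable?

A

A (staggered): CN–NH2 gauche, CN–CHO gauche; 0.6 + 0.6 = 1.2 kcal/mol.
B (eclipsed): CN–H eclipsed, H–CHO eclipsed, H–NH2 eclipsed; 1.1 + 1.8 + 1.4 = 4.3 kcal/mol.
A has the lowest total (1.2 kcal/mol).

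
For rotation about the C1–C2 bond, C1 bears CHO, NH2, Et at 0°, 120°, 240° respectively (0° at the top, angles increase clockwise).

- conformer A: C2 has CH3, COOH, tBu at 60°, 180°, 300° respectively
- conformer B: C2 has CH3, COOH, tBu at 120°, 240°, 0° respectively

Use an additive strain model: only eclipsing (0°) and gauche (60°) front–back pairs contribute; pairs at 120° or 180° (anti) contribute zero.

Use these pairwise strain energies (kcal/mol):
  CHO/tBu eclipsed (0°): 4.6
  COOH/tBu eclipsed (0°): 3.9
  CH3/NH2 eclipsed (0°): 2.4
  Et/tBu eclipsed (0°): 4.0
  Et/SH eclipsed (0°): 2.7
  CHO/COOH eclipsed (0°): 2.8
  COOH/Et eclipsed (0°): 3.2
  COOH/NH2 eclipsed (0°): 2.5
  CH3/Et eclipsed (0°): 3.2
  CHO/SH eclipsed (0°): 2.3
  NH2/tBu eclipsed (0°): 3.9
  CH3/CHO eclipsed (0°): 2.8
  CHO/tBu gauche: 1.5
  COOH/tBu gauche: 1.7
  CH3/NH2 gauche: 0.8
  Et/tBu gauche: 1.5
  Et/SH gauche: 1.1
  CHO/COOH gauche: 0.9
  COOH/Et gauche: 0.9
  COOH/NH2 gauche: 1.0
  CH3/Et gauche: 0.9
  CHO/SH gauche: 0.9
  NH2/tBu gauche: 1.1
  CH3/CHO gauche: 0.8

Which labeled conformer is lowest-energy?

A

A (staggered): CHO(0°)/CH3(60°) gauche 0.8; CHO(0°)/tBu(300°) gauche 1.5; NH2(120°)/CH3(60°) gauche 0.8; NH2(120°)/COOH(180°) gauche 1.0; Et(240°)/COOH(180°) gauche 0.9; Et(240°)/tBu(300°) gauche 1.5 → 6.5 kcal/mol.
B (eclipsed): CHO(0°)/tBu(0°) eclipsed 4.6; NH2(120°)/CH3(120°) eclipsed 2.4; Et(240°)/COOH(240°) eclipsed 3.2 → 10.2 kcal/mol.
A has the lowest total (6.5 kcal/mol).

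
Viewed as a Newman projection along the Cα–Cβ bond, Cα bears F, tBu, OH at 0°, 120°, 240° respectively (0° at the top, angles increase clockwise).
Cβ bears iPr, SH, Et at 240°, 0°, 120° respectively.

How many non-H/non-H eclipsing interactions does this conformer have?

Non-H eclipsing pairs: F(0°)/SH(0°); tBu(120°)/Et(120°); OH(240°)/iPr(240°) — 3 interactions.

3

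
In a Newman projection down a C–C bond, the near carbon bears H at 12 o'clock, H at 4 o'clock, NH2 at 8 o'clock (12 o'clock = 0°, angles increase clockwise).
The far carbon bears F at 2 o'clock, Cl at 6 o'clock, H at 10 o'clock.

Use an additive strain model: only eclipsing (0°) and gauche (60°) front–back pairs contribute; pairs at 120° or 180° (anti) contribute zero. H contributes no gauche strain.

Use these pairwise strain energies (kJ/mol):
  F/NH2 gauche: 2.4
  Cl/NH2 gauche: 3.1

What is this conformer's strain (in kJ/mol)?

3.1 kJ/mol

This conformer (staggered): NH2–Cl gauche; 3.1 = 3.1 kJ/mol.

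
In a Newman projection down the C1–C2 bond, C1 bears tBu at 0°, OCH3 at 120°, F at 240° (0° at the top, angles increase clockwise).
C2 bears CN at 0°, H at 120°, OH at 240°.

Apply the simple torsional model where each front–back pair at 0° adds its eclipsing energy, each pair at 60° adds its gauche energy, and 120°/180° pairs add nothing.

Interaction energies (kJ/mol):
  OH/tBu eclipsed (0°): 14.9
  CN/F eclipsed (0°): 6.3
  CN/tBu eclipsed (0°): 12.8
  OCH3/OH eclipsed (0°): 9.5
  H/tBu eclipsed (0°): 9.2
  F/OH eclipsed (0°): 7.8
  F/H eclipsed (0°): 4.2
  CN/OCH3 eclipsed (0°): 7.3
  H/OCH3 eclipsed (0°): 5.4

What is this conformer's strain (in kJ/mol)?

This conformer (eclipsed): tBu(0°)/CN(0°) eclipsed 12.8; OCH3(120°)/H(120°) eclipsed 5.4; F(240°)/OH(240°) eclipsed 7.8 → 26.0 kJ/mol.

26.0 kJ/mol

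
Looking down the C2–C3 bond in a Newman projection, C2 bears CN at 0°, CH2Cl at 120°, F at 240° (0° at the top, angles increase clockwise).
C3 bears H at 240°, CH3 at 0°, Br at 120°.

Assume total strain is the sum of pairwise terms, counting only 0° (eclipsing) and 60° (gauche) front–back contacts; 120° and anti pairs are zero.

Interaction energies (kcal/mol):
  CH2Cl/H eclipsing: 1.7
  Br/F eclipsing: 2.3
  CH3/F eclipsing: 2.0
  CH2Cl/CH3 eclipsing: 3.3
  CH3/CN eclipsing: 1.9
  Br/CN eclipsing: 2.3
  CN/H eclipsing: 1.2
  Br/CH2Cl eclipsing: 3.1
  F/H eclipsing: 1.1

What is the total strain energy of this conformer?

This conformer is eclipsed. CN at 0° is eclipsed with CH3 at 0° (1.9); CH2Cl at 120° is eclipsed with Br at 120° (3.1); F at 240° is eclipsed with H at 240° (1.1). Total 6.1 kcal/mol.

6.1 kcal/mol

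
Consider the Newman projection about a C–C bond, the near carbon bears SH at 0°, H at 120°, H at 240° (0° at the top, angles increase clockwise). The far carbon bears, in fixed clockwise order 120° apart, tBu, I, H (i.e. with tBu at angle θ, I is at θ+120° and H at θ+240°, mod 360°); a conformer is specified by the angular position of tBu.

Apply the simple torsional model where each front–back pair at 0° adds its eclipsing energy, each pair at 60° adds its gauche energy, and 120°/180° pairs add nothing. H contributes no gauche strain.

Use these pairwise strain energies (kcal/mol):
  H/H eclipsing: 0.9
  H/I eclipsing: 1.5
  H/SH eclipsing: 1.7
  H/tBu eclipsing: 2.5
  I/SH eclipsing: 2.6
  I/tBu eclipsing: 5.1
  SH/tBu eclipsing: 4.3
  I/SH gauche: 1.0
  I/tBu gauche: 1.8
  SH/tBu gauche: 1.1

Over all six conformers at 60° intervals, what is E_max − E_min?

5.7 kcal/mol

tBu at 0° (eclipsed): SH(0°)/tBu(0°) eclipsed 4.3; H(120°)/I(120°) eclipsed 1.5; H(240°)/H(240°) eclipsed 0.9 → 6.7 kcal/mol.
tBu at 60° (staggered): SH(0°)/tBu(60°) gauche 1.1 → 1.1 kcal/mol.
tBu at 120° (eclipsed): SH(0°)/H(0°) eclipsed 1.7; H(120°)/tBu(120°) eclipsed 2.5; H(240°)/I(240°) eclipsed 1.5 → 5.7 kcal/mol.
tBu at 180° (staggered): SH(0°)/I(300°) gauche 1.0 → 1.0 kcal/mol.
tBu at 240° (eclipsed): SH(0°)/I(0°) eclipsed 2.6; H(120°)/H(120°) eclipsed 0.9; H(240°)/tBu(240°) eclipsed 2.5 → 6.0 kcal/mol.
tBu at 300° (staggered): SH(0°)/tBu(300°) gauche 1.1; SH(0°)/I(60°) gauche 1.0 → 2.1 kcal/mol.
Max at 0° (6.7 kcal/mol), min at 180° (1.0 kcal/mol); barrier = 5.7 kcal/mol.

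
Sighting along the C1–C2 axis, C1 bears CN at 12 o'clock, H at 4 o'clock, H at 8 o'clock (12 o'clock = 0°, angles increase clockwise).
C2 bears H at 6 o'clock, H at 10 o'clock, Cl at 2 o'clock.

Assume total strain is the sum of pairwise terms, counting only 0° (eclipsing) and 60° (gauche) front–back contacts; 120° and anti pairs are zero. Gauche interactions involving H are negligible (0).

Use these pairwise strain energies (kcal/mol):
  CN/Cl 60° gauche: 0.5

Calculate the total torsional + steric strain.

0.5 kcal/mol

This conformer (staggered): CN–Cl gauche; 0.5 = 0.5 kcal/mol.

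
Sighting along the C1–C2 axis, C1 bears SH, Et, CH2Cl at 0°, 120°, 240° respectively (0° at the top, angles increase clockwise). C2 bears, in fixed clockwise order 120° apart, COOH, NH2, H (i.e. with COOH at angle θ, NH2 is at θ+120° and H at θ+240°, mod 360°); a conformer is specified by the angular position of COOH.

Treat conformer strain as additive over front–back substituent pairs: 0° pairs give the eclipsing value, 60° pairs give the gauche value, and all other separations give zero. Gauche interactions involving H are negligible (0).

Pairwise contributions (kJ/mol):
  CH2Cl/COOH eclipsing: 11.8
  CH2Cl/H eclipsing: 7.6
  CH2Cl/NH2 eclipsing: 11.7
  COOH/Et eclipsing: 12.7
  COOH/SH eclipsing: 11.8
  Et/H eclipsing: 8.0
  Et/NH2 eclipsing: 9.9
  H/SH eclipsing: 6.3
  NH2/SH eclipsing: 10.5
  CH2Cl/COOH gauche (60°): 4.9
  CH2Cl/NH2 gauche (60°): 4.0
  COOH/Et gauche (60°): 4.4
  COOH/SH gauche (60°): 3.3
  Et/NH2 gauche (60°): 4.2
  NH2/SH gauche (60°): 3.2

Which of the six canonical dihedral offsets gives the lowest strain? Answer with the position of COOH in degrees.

300°

COOH at 0° (eclipsed): SH(0°)/COOH(0°) eclipsed 11.8; Et(120°)/NH2(120°) eclipsed 9.9; CH2Cl(240°)/H(240°) eclipsed 7.6 → 29.3 kJ/mol.
COOH at 60° (staggered): SH(0°)/COOH(60°) gauche 3.3; Et(120°)/COOH(60°) gauche 4.4; Et(120°)/NH2(180°) gauche 4.2; CH2Cl(240°)/NH2(180°) gauche 4.0 → 15.9 kJ/mol.
COOH at 120° (eclipsed): SH(0°)/H(0°) eclipsed 6.3; Et(120°)/COOH(120°) eclipsed 12.7; CH2Cl(240°)/NH2(240°) eclipsed 11.7 → 30.7 kJ/mol.
COOH at 180° (staggered): SH(0°)/NH2(300°) gauche 3.2; Et(120°)/COOH(180°) gauche 4.4; CH2Cl(240°)/COOH(180°) gauche 4.9; CH2Cl(240°)/NH2(300°) gauche 4.0 → 16.5 kJ/mol.
COOH at 240° (eclipsed): SH(0°)/NH2(0°) eclipsed 10.5; Et(120°)/H(120°) eclipsed 8.0; CH2Cl(240°)/COOH(240°) eclipsed 11.8 → 30.3 kJ/mol.
COOH at 300° (staggered): SH(0°)/COOH(300°) gauche 3.3; SH(0°)/NH2(60°) gauche 3.2; Et(120°)/NH2(60°) gauche 4.2; CH2Cl(240°)/COOH(300°) gauche 4.9 → 15.6 kJ/mol.
The minimum (15.6 kJ/mol) occurs with COOH at 300°.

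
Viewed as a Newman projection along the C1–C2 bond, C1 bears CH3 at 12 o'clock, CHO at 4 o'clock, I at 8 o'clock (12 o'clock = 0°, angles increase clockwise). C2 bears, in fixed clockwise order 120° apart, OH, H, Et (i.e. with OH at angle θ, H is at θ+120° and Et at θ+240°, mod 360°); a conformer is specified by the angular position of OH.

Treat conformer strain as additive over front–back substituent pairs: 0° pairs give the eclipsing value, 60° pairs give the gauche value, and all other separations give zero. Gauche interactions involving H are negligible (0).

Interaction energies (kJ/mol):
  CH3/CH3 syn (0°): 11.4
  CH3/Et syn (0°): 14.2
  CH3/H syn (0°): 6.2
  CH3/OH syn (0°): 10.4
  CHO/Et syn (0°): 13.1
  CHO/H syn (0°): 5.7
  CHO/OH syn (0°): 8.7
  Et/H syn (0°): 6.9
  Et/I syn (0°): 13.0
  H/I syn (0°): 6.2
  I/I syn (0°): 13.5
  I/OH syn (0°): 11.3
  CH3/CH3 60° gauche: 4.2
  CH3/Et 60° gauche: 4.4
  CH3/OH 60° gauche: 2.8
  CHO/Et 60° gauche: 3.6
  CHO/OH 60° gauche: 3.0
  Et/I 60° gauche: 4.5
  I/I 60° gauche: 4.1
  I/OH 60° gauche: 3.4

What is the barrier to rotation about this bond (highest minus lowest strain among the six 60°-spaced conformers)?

16.3 kJ/mol

OH at 0° (eclipsed): CH3–OH eclipsed, CHO–H eclipsed, I–Et eclipsed; 10.4 + 5.7 + 13.0 = 29.1 kJ/mol.
OH at 60° (staggered): CH3–OH gauche, CH3–Et gauche, CHO–OH gauche, I–Et gauche; 2.8 + 4.4 + 3.0 + 4.5 = 14.7 kJ/mol.
OH at 120° (eclipsed): CH3–Et eclipsed, CHO–OH eclipsed, I–H eclipsed; 14.2 + 8.7 + 6.2 = 29.1 kJ/mol.
OH at 180° (staggered): CH3–Et gauche, CHO–OH gauche, CHO–Et gauche, I–OH gauche; 4.4 + 3.0 + 3.6 + 3.4 = 14.4 kJ/mol.
OH at 240° (eclipsed): CH3–H eclipsed, CHO–Et eclipsed, I–OH eclipsed; 6.2 + 13.1 + 11.3 = 30.6 kJ/mol.
OH at 300° (staggered): CH3–OH gauche, CHO–Et gauche, I–OH gauche, I–Et gauche; 2.8 + 3.6 + 3.4 + 4.5 = 14.3 kJ/mol.
Max at 240° (30.6 kJ/mol), min at 300° (14.3 kJ/mol); barrier = 16.3 kJ/mol.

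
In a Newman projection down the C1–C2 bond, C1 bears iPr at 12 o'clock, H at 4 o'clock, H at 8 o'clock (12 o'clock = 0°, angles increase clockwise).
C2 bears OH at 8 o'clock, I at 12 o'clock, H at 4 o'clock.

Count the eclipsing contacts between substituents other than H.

Non-H eclipsing pairs: iPr(0°)/I(0°) — 1 interaction.

1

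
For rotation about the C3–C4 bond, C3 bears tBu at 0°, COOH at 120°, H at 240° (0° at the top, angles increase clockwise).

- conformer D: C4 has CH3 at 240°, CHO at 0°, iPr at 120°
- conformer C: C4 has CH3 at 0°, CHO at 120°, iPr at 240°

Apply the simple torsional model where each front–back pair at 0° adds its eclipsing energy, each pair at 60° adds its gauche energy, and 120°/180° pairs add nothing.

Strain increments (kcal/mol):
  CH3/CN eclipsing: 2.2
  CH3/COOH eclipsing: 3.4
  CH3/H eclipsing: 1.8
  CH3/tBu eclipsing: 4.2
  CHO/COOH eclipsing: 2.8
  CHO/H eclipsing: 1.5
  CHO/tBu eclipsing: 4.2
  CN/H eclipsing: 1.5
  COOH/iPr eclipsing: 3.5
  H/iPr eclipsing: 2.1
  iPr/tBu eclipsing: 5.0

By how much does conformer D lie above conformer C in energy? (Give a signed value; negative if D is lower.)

D (eclipsed): tBu–CHO eclipsed, COOH–iPr eclipsed, H–CH3 eclipsed; 4.2 + 3.5 + 1.8 = 9.5 kcal/mol.
C (eclipsed): tBu–CH3 eclipsed, COOH–CHO eclipsed, H–iPr eclipsed; 4.2 + 2.8 + 2.1 = 9.1 kcal/mol.
E(D) − E(C) = 9.5 − 9.1 = +0.4 kcal/mol.

+0.4 kcal/mol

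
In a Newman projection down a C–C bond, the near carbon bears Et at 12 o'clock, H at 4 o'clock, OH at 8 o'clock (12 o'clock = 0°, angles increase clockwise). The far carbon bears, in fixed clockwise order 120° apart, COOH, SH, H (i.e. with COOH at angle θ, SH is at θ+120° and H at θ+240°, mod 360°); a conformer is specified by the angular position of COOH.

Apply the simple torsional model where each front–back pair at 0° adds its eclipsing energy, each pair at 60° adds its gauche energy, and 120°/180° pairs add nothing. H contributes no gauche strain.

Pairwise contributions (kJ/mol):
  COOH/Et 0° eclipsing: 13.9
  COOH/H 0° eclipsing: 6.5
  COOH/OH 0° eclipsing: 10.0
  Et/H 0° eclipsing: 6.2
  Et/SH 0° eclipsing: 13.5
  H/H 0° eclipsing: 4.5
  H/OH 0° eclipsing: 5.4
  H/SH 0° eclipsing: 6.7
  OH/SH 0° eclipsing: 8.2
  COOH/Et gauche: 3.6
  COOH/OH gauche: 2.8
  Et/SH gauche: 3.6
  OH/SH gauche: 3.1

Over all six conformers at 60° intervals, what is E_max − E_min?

21.3 kJ/mol

COOH at 0° (eclipsed): Et–COOH eclipsed, H–SH eclipsed, OH–H eclipsed; 13.9 + 6.7 + 5.4 = 26.0 kJ/mol.
COOH at 60° (staggered): Et–COOH gauche, OH–SH gauche; 3.6 + 3.1 = 6.7 kJ/mol.
COOH at 120° (eclipsed): Et–H eclipsed, H–COOH eclipsed, OH–SH eclipsed; 6.2 + 6.5 + 8.2 = 20.9 kJ/mol.
COOH at 180° (staggered): Et–SH gauche, OH–COOH gauche, OH–SH gauche; 3.6 + 2.8 + 3.1 = 9.5 kJ/mol.
COOH at 240° (eclipsed): Et–SH eclipsed, H–H eclipsed, OH–COOH eclipsed; 13.5 + 4.5 + 10.0 = 28.0 kJ/mol.
COOH at 300° (staggered): Et–COOH gauche, Et–SH gauche, OH–COOH gauche; 3.6 + 3.6 + 2.8 = 10.0 kJ/mol.
Max at 240° (28.0 kJ/mol), min at 60° (6.7 kJ/mol); barrier = 21.3 kJ/mol.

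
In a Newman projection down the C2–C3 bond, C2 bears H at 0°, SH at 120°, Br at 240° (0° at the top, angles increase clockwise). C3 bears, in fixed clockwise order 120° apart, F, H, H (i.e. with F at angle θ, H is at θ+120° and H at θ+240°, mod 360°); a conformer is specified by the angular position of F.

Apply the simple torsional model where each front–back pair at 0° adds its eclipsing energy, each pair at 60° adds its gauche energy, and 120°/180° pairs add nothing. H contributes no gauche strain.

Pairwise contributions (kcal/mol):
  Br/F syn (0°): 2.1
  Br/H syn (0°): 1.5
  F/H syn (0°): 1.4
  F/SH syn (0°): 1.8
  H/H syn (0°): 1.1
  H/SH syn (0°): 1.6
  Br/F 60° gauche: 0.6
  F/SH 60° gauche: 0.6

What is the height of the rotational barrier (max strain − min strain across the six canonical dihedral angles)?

4.2 kcal/mol

F at 0° is eclipsed. H at 0° is eclipsed with F at 0° (1.4); SH at 120° is eclipsed with H at 120° (1.6); Br at 240° is eclipsed with H at 240° (1.5). Total 4.5 kcal/mol.
F at 60° is staggered. SH at 120° is gauche with F at 60° (0.6). Total 0.6 kcal/mol.
F at 120° is eclipsed. H at 0° is eclipsed with H at 0° (1.1); SH at 120° is eclipsed with F at 120° (1.8); Br at 240° is eclipsed with H at 240° (1.5). Total 4.4 kcal/mol.
F at 180° is staggered. SH at 120° is gauche with F at 180° (0.6); Br at 240° is gauche with F at 180° (0.6). Total 1.2 kcal/mol.
F at 240° is eclipsed. H at 0° is eclipsed with H at 0° (1.1); SH at 120° is eclipsed with H at 120° (1.6); Br at 240° is eclipsed with F at 240° (2.1). Total 4.8 kcal/mol.
F at 300° is staggered. Br at 240° is gauche with F at 300° (0.6). Total 0.6 kcal/mol.
Max at 240° (4.8 kcal/mol), min at 60° (0.6 kcal/mol); barrier = 4.2 kcal/mol.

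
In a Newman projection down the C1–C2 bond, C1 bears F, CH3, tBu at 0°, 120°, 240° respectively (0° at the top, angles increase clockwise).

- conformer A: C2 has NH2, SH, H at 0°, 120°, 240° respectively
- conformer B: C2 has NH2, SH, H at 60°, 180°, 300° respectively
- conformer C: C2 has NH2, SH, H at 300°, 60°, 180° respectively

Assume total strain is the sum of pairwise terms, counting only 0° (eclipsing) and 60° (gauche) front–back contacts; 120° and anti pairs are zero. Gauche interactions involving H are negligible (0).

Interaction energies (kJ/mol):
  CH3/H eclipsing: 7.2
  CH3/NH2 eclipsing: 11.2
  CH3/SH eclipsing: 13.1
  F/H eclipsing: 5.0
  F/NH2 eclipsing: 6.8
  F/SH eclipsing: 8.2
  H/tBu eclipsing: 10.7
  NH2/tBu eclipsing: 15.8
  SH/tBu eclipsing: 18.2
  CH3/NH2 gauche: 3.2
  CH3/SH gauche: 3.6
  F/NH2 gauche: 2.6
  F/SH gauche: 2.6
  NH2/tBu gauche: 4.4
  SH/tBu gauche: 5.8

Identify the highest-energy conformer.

A (eclipsed): F(0°)/NH2(0°) eclipsed 6.8; CH3(120°)/SH(120°) eclipsed 13.1; tBu(240°)/H(240°) eclipsed 10.7 → 30.6 kJ/mol.
B (staggered): F(0°)/NH2(60°) gauche 2.6; CH3(120°)/NH2(60°) gauche 3.2; CH3(120°)/SH(180°) gauche 3.6; tBu(240°)/SH(180°) gauche 5.8 → 15.2 kJ/mol.
C (staggered): F(0°)/NH2(300°) gauche 2.6; F(0°)/SH(60°) gauche 2.6; CH3(120°)/SH(60°) gauche 3.6; tBu(240°)/NH2(300°) gauche 4.4 → 13.2 kJ/mol.
A has the highest total (30.6 kJ/mol).

A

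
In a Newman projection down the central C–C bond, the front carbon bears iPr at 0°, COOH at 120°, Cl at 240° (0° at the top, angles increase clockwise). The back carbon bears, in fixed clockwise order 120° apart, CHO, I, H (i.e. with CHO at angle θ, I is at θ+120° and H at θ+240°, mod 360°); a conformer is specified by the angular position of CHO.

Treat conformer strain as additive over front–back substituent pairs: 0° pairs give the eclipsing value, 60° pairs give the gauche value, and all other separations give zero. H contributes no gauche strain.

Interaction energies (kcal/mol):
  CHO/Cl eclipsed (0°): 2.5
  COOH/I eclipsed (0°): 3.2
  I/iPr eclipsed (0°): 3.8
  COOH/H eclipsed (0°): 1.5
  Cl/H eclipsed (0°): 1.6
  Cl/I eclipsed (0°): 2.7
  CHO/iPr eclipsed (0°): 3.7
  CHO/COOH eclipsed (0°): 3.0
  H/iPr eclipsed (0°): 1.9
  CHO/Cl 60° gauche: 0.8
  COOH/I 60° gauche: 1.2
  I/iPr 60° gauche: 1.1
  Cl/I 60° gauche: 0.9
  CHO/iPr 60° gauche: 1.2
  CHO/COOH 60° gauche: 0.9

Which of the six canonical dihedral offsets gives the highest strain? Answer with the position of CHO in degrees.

CHO at 0° (eclipsed): iPr(0°)/CHO(0°) eclipsed 3.7; COOH(120°)/I(120°) eclipsed 3.2; Cl(240°)/H(240°) eclipsed 1.6 → 8.5 kcal/mol.
CHO at 60° (staggered): iPr(0°)/CHO(60°) gauche 1.2; COOH(120°)/CHO(60°) gauche 0.9; COOH(120°)/I(180°) gauche 1.2; Cl(240°)/I(180°) gauche 0.9 → 4.2 kcal/mol.
CHO at 120° (eclipsed): iPr(0°)/H(0°) eclipsed 1.9; COOH(120°)/CHO(120°) eclipsed 3.0; Cl(240°)/I(240°) eclipsed 2.7 → 7.6 kcal/mol.
CHO at 180° (staggered): iPr(0°)/I(300°) gauche 1.1; COOH(120°)/CHO(180°) gauche 0.9; Cl(240°)/CHO(180°) gauche 0.8; Cl(240°)/I(300°) gauche 0.9 → 3.7 kcal/mol.
CHO at 240° (eclipsed): iPr(0°)/I(0°) eclipsed 3.8; COOH(120°)/H(120°) eclipsed 1.5; Cl(240°)/CHO(240°) eclipsed 2.5 → 7.8 kcal/mol.
CHO at 300° (staggered): iPr(0°)/CHO(300°) gauche 1.2; iPr(0°)/I(60°) gauche 1.1; COOH(120°)/I(60°) gauche 1.2; Cl(240°)/CHO(300°) gauche 0.8 → 4.3 kcal/mol.
The maximum (8.5 kcal/mol) occurs with CHO at 0°.

0°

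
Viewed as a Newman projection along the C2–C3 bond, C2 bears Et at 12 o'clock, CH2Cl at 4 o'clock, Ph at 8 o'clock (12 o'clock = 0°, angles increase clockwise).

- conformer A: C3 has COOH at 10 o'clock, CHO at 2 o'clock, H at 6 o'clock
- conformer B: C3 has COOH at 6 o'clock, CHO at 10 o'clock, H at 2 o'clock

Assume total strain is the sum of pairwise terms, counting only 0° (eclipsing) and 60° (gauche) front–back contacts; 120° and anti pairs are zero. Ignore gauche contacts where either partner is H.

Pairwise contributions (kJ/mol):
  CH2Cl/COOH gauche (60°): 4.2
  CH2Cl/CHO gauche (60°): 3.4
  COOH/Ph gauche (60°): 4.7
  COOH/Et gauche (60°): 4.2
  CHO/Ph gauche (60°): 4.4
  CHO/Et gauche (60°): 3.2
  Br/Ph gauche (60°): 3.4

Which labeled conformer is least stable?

B

A (staggered): Et(0°)/COOH(300°) gauche 4.2; Et(0°)/CHO(60°) gauche 3.2; CH2Cl(120°)/CHO(60°) gauche 3.4; Ph(240°)/COOH(300°) gauche 4.7 → 15.5 kJ/mol.
B (staggered): Et(0°)/CHO(300°) gauche 3.2; CH2Cl(120°)/COOH(180°) gauche 4.2; Ph(240°)/COOH(180°) gauche 4.7; Ph(240°)/CHO(300°) gauche 4.4 → 16.5 kJ/mol.
B has the highest total (16.5 kJ/mol).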